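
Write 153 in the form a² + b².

We need to find integers a, b > 0 such that a² + b² = 153.
Trying a = 3: b² = 153 - 3² = 153 - 9 = 144
b = 12
Check: 3² + 12² = 9 + 144 = 153 ✓

153 = 3² + 12²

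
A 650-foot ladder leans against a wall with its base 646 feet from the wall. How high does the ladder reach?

The ladder, wall, and ground form a right triangle with hypotenuse 650 and one leg 646.
By the Pythagorean theorem: h² = 650² - 646² = 422500 - 417316 = 5184
h = √5184 = 72 feet

72 feet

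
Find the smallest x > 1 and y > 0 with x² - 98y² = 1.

We seek the smallest positive integers (x, y) with x² - 98y² = 1, i.e., x² = 98y² + 1.
Try successive y values:
y = 1: x² = 98·1² + 1 = 99, not a perfect square
y = 2: x² = 98·2² + 1 = 393, not a perfect square
y = 3: x² = 98·3² + 1 = 883, not a perfect square
... continuing the search (or via continued fractions) ...
y = 10: x² = 98·10² + 1 = 9801, x = 99 ✓

Verify: 99² - 98·10² = 9801 - 9800 = 1 ✓

x = 99, y = 10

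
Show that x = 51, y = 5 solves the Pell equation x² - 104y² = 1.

Compute x² = 51² = 2601
Compute 104y² = 104·5² = 104·25 = 2600
x² - 104y² = 2601 - 2600 = 1
Since this equals 1, (51, 5) is a solution.

Yes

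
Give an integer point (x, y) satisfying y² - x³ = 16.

Try small integer x values and check whether x³ + 16 is a perfect square.
x = 0: x³ + 16 = 0³ + 16 = 0 + 16 = 16
Is 16 a perfect square? 4² = 16 ✓
So (x, y) = (0, 4) is a solution.

x = 0, y = 4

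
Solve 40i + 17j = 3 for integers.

Step 1: Check solvability.
gcd(40, 17) = 1
Since 1 divides 3, solutions exist.

Step 2: Apply extended Euclidean algorithm to find gcd.
We find integers such that 40*x0 + 17*y0 = 1

Step 3: Scale the particular solution.
Multiply by 3/1 = 3:
i = 9, j = -21

Step 4: Verify.
40*(9) + 17*(-21) = 3 = 3 ✓

i = 9, j = -21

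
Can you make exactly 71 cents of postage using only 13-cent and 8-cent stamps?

We need non-negative x, y with 13x + 8y = 71.
gcd(13, 8) = 1 divides 71, so integer solutions exist.
Search for a non-negative one: x = 3 gives 8y = 71 - 39 = 32, so y = 4.
Check: 13·3 + 8·4 = 71 ✓

Yes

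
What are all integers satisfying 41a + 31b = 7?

Step 1: Compute gcd(41, 31) = 1.
Since 1 divides 7, solutions exist.

Step 2: Find a particular solution using extended Euclidean algorithm.
We get a₀ = -21, b₀ = 28.
Check: 41*-21 + 31*28 = 7 = 7 ✓

Step 3: Write the general solution.
a = -21 + (31/1)t = -21 + 31t
b = 28 - (41/1)t = 28 - 41t
for any integer t.

a = -21 + 31t, b = 28 - 41t for integer t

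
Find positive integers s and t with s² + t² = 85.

We need to find integers s, t > 0 such that s² + t² = 85.
Trying s = 2: t² = 85 - 2² = 85 - 4 = 81
t = 9
Check: 2² + 9² = 4 + 81 = 85 ✓

85 = 2² + 9²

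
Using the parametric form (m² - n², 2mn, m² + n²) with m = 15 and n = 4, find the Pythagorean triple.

a = m² - n² = 225 - 16 = 209
b = 2mn = 2·15·4 = 120
c = m² + n² = 225 + 16 = 241
Verify: 209² + 120² = 43681 + 14400 = 58081 = 241² ✓

(209, 120, 241)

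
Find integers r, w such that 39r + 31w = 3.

Step 1: Check solvability.
gcd(39, 31) = 1
Since 1 divides 3, solutions exist.

Step 2: Apply extended Euclidean algorithm to find gcd.
We find integers such that 39*x0 + 31*y0 = 1

Step 3: Scale the particular solution.
Multiply by 3/1 = 3:
r = 12, w = -15

Step 4: Verify.
39*(12) + 31*(-15) = 3 = 3 ✓

r = 12, w = -15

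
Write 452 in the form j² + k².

We need to find integers j, k > 0 such that j² + k² = 452.
Trying j = 14: k² = 452 - 14² = 452 - 196 = 256
k = 16
Check: 14² + 16² = 196 + 256 = 452 ✓

452 = 14² + 16²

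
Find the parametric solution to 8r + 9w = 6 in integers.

Step 1: Compute gcd(8, 9) = 1.
Since 1 divides 6, solutions exist.

Step 2: Find a particular solution using extended Euclidean algorithm.
We get r₀ = -6, w₀ = 6.
Check: 8*-6 + 9*6 = 6 = 6 ✓

Step 3: Write the general solution.
r = -6 + (9/1)t = -6 + 9t
w = 6 - (8/1)t = 6 - 8t
for any integer t.

r = -6 + 9t, w = 6 - 8t for integer t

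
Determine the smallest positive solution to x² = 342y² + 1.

We seek the smallest positive integers (x, y) with x² - 342y² = 1, i.e., x² = 342y² + 1.
Try successive y values:
y = 1: x² = 342·1² + 1 = 343, not a perfect square
y = 2: x² = 342·2² + 1 = 1369, x = 37 ✓

Verify: 37² - 342·2² = 1369 - 1368 = 1 ✓

x = 37, y = 2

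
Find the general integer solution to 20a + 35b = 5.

Step 1: Compute gcd(20, 35) = 5.
Since 5 divides 5, solutions exist.

Step 2: Find a particular solution using extended Euclidean algorithm.
We get a₀ = 2, b₀ = -1.
Check: 20*2 + 35*-1 = 5 = 5 ✓

Step 3: Write the general solution.
a = 2 + (35/5)t = 2 + 7t
b = -1 - (20/5)t = -1 - 4t
for any integer t.

a = 2 + 7t, b = -1 - 4t for integer t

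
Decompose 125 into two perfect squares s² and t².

We need to find integers s, t > 0 such that s² + t² = 125.
Trying s = 2: t² = 125 - 2² = 125 - 4 = 121
t = 11
Check: 2² + 11² = 4 + 121 = 125 ✓

125 = 2² + 11²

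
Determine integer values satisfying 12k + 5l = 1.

Step 1: Check solvability.
gcd(12, 5) = 1
Since 1 divides 1, solutions exist.

Step 2: Apply extended Euclidean algorithm to find gcd.
We find integers such that 12*x0 + 5*y0 = 1

Step 3: Scale the particular solution.
Multiply by 1/1 = 1:
k = -2, l = 5

Step 4: Verify.
12*(-2) + 5*(5) = 1 = 1 ✓

k = -2, l = 5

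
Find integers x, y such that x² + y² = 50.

We need to find integers x, y > 0 such that x² + y² = 50.
Trying x = 1: y² = 50 - 1² = 50 - 1 = 49
y = 7
Check: 1² + 7² = 1 + 49 = 50 ✓

50 = 1² + 7²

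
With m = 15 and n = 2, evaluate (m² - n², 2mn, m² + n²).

a = m² - n² = 225 - 4 = 221
b = 2mn = 2·15·2 = 60
c = m² + n² = 225 + 4 = 229
Verify: 221² + 60² = 48841 + 3600 = 52441 = 229² ✓

(221, 60, 229)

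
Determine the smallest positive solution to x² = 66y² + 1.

We seek the smallest positive integers (x, y) with x² - 66y² = 1, i.e., x² = 66y² + 1.
Try successive y values:
y = 1: x² = 66·1² + 1 = 67, not a perfect square
y = 2: x² = 66·2² + 1 = 265, not a perfect square
y = 3: x² = 66·3² + 1 = 595, not a perfect square
... continuing the search (or via continued fractions) ...
y = 8: x² = 66·8² + 1 = 4225, x = 65 ✓

Verify: 65² - 66·8² = 4225 - 4224 = 1 ✓

x = 65, y = 8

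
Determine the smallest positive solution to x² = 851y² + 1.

We seek the smallest positive integers (x, y) with x² - 851y² = 1, i.e., x² = 851y² + 1.
Try successive y values:
y = 1: x² = 851·1² + 1 = 852, not a perfect square
y = 2: x² = 851·2² + 1 = 3405, not a perfect square
y = 3: x² = 851·3² + 1 = 7660, not a perfect square
... continuing the search (or via continued fractions) ...
y = 288585: x² = 851·288585² + 1 = 70872388193476, x = 8418574 ✓

Verify: 8418574² - 851·288585² = 70872388193476 - 70872388193475 = 1 ✓

x = 8418574, y = 288585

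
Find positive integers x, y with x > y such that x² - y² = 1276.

Factor: x² - y² = (x+y)(x-y) = 1276.
We need two factors of 1276 with the same parity.
Use x+y = 638 and x-y = 2 (product 638·2 = 1276).
Adding: 2x = 640, so x = 320.
Subtracting: 2y = 636, so y = 318.
Check: 320² - 318² = 102400 - 101124 = 1276 ✓

x = 320, y = 318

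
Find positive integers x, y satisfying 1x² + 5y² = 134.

Try small values of x and check whether (134 - 1x²)/5 is a perfect square.
x = 3: 1·3² = 9, so 5y² = 134 - 9 = 125, giving y² = 25, y = 5.
Check: 1·3² + 5·5² = 9 + 125 = 134 ✓

x = 3, y = 5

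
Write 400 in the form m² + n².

We need to find integers m, n > 0 such that m² + n² = 400.
Trying m = 12: n² = 400 - 12² = 400 - 144 = 256
n = 16
Check: 12² + 16² = 144 + 256 = 400 ✓

400 = 12² + 16²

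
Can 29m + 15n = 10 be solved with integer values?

Step 1: Compute gcd(29, 15).
gcd(29, 15) = 1

Step 2: Check divisibility.
Does 1 divide 10? 10 = 1 x 10, so yes.

By the theorem on linear Diophantine equations, 29m + 15n = 10 has integer solutions if and only if gcd(29, 15) divides 10. Since 1 | 10, solutions exist.

Yes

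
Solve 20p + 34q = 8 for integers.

Step 1: Check solvability.
gcd(20, 34) = 2
Since 2 divides 8, solutions exist.

Step 2: Apply extended Euclidean algorithm to find gcd.
We find integers such that 20*x0 + 34*y0 = 2

Step 3: Scale the particular solution.
Multiply by 8/2 = 4:
p = -20, q = 12

Step 4: Verify.
20*(-20) + 34*(12) = 8 = 8 ✓

p = -20, q = 12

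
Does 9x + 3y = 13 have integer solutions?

Step 1: Compute gcd(9, 3).
gcd(9, 3) = 3

Step 2: Check divisibility.
Does 3 divide 13? 13 = 3 x 4 + 1, so no.

By the theorem on linear Diophantine equations, 9x + 3y = 13 has integer solutions if and only if gcd(9, 3) divides 13. Since 3 does not divide 13, no solutions exist.

No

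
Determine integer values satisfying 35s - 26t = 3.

Step 1: Check solvability.
gcd(35, 26) = 1
Since 1 divides 3, solutions exist.

Step 2: Apply extended Euclidean algorithm to find gcd.
We find integers such that 35*x0 + 26*y0 = 1

Step 3: Scale the particular solution.
Multiply by 3/1 = 3:
s = 9, t = 12

Step 4: Verify.
35*(9) - 26*(12) = 3 = 3 ✓

s = 9, t = 12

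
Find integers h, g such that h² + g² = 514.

We need to find integers h, g > 0 such that h² + g² = 514.
Trying h = 15: g² = 514 - 15² = 514 - 225 = 289
g = 17
Check: 15² + 17² = 225 + 289 = 514 ✓

514 = 15² + 17²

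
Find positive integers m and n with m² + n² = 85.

We need to find integers m, n > 0 such that m² + n² = 85.
Trying m = 2: n² = 85 - 2² = 85 - 4 = 81
n = 9
Check: 2² + 9² = 4 + 81 = 85 ✓

85 = 2² + 9²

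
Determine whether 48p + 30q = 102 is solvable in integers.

Step 1: Compute gcd(48, 30).
gcd(48, 30) = 6

Step 2: Check divisibility.
Does 6 divide 102? 102 = 6 x 17, so yes.

By the theorem on linear Diophantine equations, 48p + 30q = 102 has integer solutions if and only if gcd(48, 30) divides 102. Since 6 | 102, solutions exist.

Yes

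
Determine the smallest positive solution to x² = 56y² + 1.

We seek the smallest positive integers (x, y) with x² - 56y² = 1, i.e., x² = 56y² + 1.
Try successive y values:
y = 1: x² = 56·1² + 1 = 57, not a perfect square
y = 2: x² = 56·2² + 1 = 225, x = 15 ✓

Verify: 15² - 56·2² = 225 - 224 = 1 ✓

x = 15, y = 2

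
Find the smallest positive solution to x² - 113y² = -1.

We need x² = 113y² - 1. Try successive y:
y = 1: x² = 113·1² - 1 = 112, not a perfect square
y = 2: x² = 113·2² - 1 = 451, not a perfect square
y = 3: x² = 113·3² - 1 = 1016, not a perfect square
...
y = 73: x² = 113·73² - 1 = 602176 = 776² ✓
Check: 776² - 113·73² = 602176 - 602177 = -1 ✓

x = 776, y = 73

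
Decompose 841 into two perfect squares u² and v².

We need to find integers u, v > 0 such that u² + v² = 841.
Trying u = 20: v² = 841 - 20² = 841 - 400 = 441
v = 21
Check: 20² + 21² = 400 + 441 = 841 ✓

841 = 20² + 21²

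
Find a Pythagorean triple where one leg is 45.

We need the other leg and hypotenuse such that 45² + x² = c².
Take x = 1012, c = 1013: 45² + 1012² = 2025 + 1024144 = 1026169 = 1013² ✓
Triple: (45, 1012, 1013)

(45, 1012, 1013)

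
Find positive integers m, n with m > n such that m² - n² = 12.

Factor: m² - n² = (m+n)(m-n) = 12.
We need two factors of 12 with the same parity.
Use m+n = 6 and m-n = 2 (product 6·2 = 12).
Adding: 2m = 8, so m = 4.
Subtracting: 2n = 4, so n = 2.
Check: 4² - 2² = 16 - 4 = 12 ✓

m = 4, n = 2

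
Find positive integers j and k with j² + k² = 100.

We need to find integers j, k > 0 such that j² + k² = 100.
Trying j = 6: k² = 100 - 6² = 100 - 36 = 64
k = 8
Check: 6² + 8² = 36 + 64 = 100 ✓

100 = 6² + 8²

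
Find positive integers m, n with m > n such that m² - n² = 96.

Factor: m² - n² = (m+n)(m-n) = 96.
We need two factors of 96 with the same parity.
Use m+n = 48 and m-n = 2 (product 48·2 = 96).
Adding: 2m = 50, so m = 25.
Subtracting: 2n = 46, so n = 23.
Check: 25² - 23² = 625 - 529 = 96 ✓

m = 25, n = 23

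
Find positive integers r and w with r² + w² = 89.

We need to find integers r, w > 0 such that r² + w² = 89.
Trying r = 5: w² = 89 - 5² = 89 - 25 = 64
w = 8
Check: 5² + 8² = 25 + 64 = 89 ✓

89 = 5² + 8²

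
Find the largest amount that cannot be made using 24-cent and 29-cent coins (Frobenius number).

For two coprime denominations a and b, the Frobenius number (largest value not representable as a non-negative combination) is ab - a - b.
Here gcd(24, 29) = 1, so they are coprime.
F(24, 29) = 24·29 - 24 - 29 = 696 - 53 = 643

643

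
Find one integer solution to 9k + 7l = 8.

Step 1: Check solvability.
gcd(9, 7) = 1
Since 1 divides 8, solutions exist.

Step 2: Apply extended Euclidean algorithm to find gcd.
We find integers such that 9*x0 + 7*y0 = 1

Step 3: Scale the particular solution.
Multiply by 8/1 = 8:
k = -24, l = 32

Step 4: Verify.
9*(-24) + 7*(32) = 8 = 8 ✓

k = -24, l = 32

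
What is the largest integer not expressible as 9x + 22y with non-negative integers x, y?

For two coprime denominations a and b, the Frobenius number (largest value not representable as a non-negative combination) is ab - a - b.
Here gcd(9, 22) = 1, so they are coprime.
F(9, 22) = 9·22 - 9 - 22 = 198 - 31 = 167

167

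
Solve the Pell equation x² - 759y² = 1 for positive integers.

We seek the smallest positive integers (x, y) with x² - 759y² = 1, i.e., x² = 759y² + 1.
Try successive y values:
y = 1: x² = 759·1² + 1 = 760, not a perfect square
y = 2: x² = 759·2² + 1 = 3037, not a perfect square
y = 3: x² = 759·3² + 1 = 6832, not a perfect square
... continuing the search (or via continued fractions) ...
y = 20: x² = 759·20² + 1 = 303601, x = 551 ✓

Verify: 551² - 759·20² = 303601 - 303600 = 1 ✓

x = 551, y = 20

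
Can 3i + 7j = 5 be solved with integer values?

Step 1: Compute gcd(3, 7).
gcd(3, 7) = 1

Step 2: Check divisibility.
Does 1 divide 5? 5 = 1 x 5, so yes.

By the theorem on linear Diophantine equations, 3i + 7j = 5 has integer solutions if and only if gcd(3, 7) divides 5. Since 1 | 5, solutions exist.

Yes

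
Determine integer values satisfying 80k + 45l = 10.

Step 1: Check solvability.
gcd(80, 45) = 5
Since 5 divides 10, solutions exist.

Step 2: Apply extended Euclidean algorithm to find gcd.
We find integers such that 80*x0 + 45*y0 = 5

Step 3: Scale the particular solution.
Multiply by 10/5 = 2:
k = 8, l = -14

Step 4: Verify.
80*(8) + 45*(-14) = 10 = 10 ✓

k = 8, l = -14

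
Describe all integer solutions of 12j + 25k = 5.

Step 1: Compute gcd(12, 25) = 1.
Since 1 divides 5, solutions exist.

Step 2: Find a particular solution using extended Euclidean algorithm.
We get j₀ = -10, k₀ = 5.
Check: 12*-10 + 25*5 = 5 = 5 ✓

Step 3: Write the general solution.
j = -10 + (25/1)t = -10 + 25t
k = 5 - (12/1)t = 5 - 12t
for any integer t.

j = -10 + 25t, k = 5 - 12t for integer t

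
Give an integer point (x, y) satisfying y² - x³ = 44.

Try small integer x values and check whether x³ + 44 is a perfect square.
x = 5: x³ + 44 = 5³ + 44 = 125 + 44 = 169
Is 169 a perfect square? 13² = 169 ✓
So (x, y) = (5, -13) is a solution.

x = 5, y = -13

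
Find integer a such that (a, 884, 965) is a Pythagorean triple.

a² = c² - b² = 965² - 884² = 931225 - 781456 = 149769
a = sqrt(149769) = 387

387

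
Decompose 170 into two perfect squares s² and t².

We need to find integers s, t > 0 such that s² + t² = 170.
Trying s = 1: t² = 170 - 1² = 170 - 1 = 169
t = 13
Check: 1² + 13² = 1 + 169 = 170 ✓

170 = 1² + 13²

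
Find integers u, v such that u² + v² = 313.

We need to find integers u, v > 0 such that u² + v² = 313.
Trying u = 12: v² = 313 - 12² = 313 - 144 = 169
v = 13
Check: 12² + 13² = 144 + 169 = 313 ✓

313 = 12² + 13²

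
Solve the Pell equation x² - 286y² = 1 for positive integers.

We seek the smallest positive integers (x, y) with x² - 286y² = 1, i.e., x² = 286y² + 1.
Try successive y values:
y = 1: x² = 286·1² + 1 = 287, not a perfect square
y = 2: x² = 286·2² + 1 = 1145, not a perfect square
y = 3: x² = 286·3² + 1 = 2575, not a perfect square
... continuing the search (or via continued fractions) ...
y = 33222: x² = 286·33222² + 1 = 315658567225, x = 561835 ✓

Verify: 561835² - 286·33222² = 315658567225 - 315658567224 = 1 ✓

x = 561835, y = 33222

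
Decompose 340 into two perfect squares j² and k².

We need to find integers j, k > 0 such that j² + k² = 340.
Trying j = 4: k² = 340 - 4² = 340 - 16 = 324
k = 18
Check: 4² + 18² = 16 + 324 = 340 ✓

340 = 4² + 18²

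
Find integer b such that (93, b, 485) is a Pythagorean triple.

b² = c² - a² = 485² - 93² = 235225 - 8649 = 226576
b = sqrt(226576) = 476

476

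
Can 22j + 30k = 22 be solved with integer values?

Step 1: Compute gcd(22, 30).
gcd(22, 30) = 2

Step 2: Check divisibility.
Does 2 divide 22? 22 = 2 x 11, so yes.

By the theorem on linear Diophantine equations, 22j + 30k = 22 has integer solutions if and only if gcd(22, 30) divides 22. Since 2 | 22, solutions exist.

Yes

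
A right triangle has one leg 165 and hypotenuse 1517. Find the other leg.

b² = c² - a² = 2301289 - 27225 = 2274064
b = 1508

1508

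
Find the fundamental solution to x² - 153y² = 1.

We seek the smallest positive integers (x, y) with x² - 153y² = 1, i.e., x² = 153y² + 1.
Try successive y values:
y = 1: x² = 153·1² + 1 = 154, not a perfect square
y = 2: x² = 153·2² + 1 = 613, not a perfect square
y = 3: x² = 153·3² + 1 = 1378, not a perfect square
... continuing the search (or via continued fractions) ...
y = 176: x² = 153·176² + 1 = 4739329, x = 2177 ✓

Verify: 2177² - 153·176² = 4739329 - 4739328 = 1 ✓

x = 2177, y = 176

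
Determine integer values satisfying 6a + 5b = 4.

Step 1: Check solvability.
gcd(6, 5) = 1
Since 1 divides 4, solutions exist.

Step 2: Apply extended Euclidean algorithm to find gcd.
We find integers such that 6*x0 + 5*y0 = 1

Step 3: Scale the particular solution.
Multiply by 4/1 = 4:
a = 4, b = -4

Step 4: Verify.
6*(4) + 5*(-4) = 4 = 4 ✓

a = 4, b = -4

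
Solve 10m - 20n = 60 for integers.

Step 1: Check solvability.
gcd(10, 20) = 10
Since 10 divides 60, solutions exist.

Step 2: Apply extended Euclidean algorithm to find gcd.
We find integers such that 10*x0 + 20*y0 = 10

Step 3: Scale the particular solution.
Multiply by 60/10 = 6:
m = 6, n = 0

Step 4: Verify.
10*(6) - 20*(0) = 60 = 60 ✓

m = 6, n = 0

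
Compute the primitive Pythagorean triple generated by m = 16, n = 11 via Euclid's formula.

a = m² - n² = 16² - 11² = 256 - 121 = 135
b = 2mn = 2·16·11 = 352
c = m² + n² = 256 + 121 = 377
Verify: 135² + 352² = 18225 + 123904 = 142129 = 377² ✓

(135, 352, 377)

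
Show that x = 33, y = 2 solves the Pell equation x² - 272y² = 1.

Compute x² = 33² = 1089
Compute 272y² = 272·2² = 272·4 = 1088
x² - 272y² = 1089 - 1088 = 1
Since this equals 1, (33, 2) is a solution.

Yes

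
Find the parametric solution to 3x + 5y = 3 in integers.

Step 1: Compute gcd(3, 5) = 1.
Since 1 divides 3, solutions exist.

Step 2: Find a particular solution using extended Euclidean algorithm.
We get x₀ = 6, y₀ = -3.
Check: 3*6 + 5*-3 = 3 = 3 ✓

Step 3: Write the general solution.
x = 6 + (5/1)t = 6 + 5t
y = -3 - (3/1)t = -3 - 3t
for any integer t.

x = 6 + 5t, y = -3 - 3t for integer t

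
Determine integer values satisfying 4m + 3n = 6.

Step 1: Check solvability.
gcd(4, 3) = 1
Since 1 divides 6, solutions exist.

Step 2: Apply extended Euclidean algorithm to find gcd.
We find integers such that 4*x0 + 3*y0 = 1

Step 3: Scale the particular solution.
Multiply by 6/1 = 6:
m = 6, n = -6

Step 4: Verify.
4*(6) + 3*(-6) = 6 = 6 ✓

m = 6, n = -6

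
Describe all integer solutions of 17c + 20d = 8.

Step 1: Compute gcd(17, 20) = 1.
Since 1 divides 8, solutions exist.

Step 2: Find a particular solution using extended Euclidean algorithm.
We get c₀ = -56, d₀ = 48.
Check: 17*-56 + 20*48 = 8 = 8 ✓

Step 3: Write the general solution.
c = -56 + (20/1)t = -56 + 20t
d = 48 - (17/1)t = 48 - 17t
for any integer t.

c = -56 + 20t, d = 48 - 17t for integer t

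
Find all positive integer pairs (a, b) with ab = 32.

The positive divisors of 32 are: 1, 2, 4, 8, 16, 32.
Each divisor d gives the pair (d, 32/d):
(1, 32), (2, 16), (4, 8), (8, 4), (16, 2), (32, 1)

(1, 32), (2, 16), (4, 8), (8, 4), (16, 2), (32, 1)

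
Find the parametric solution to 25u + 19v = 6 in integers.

Step 1: Compute gcd(25, 19) = 1.
Since 1 divides 6, solutions exist.

Step 2: Find a particular solution using extended Euclidean algorithm.
We get u₀ = -18, v₀ = 24.
Check: 25*-18 + 19*24 = 6 = 6 ✓

Step 3: Write the general solution.
u = -18 + (19/1)t = -18 + 19t
v = 24 - (25/1)t = 24 - 25t
for any integer t.

u = -18 + 19t, v = 24 - 25t for integer t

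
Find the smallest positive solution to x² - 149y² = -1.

We need x² = 149y² - 1. Try successive y:
y = 1: x² = 149·1² - 1 = 148, not a perfect square
y = 2: x² = 149·2² - 1 = 595, not a perfect square
y = 3: x² = 149·3² - 1 = 1340, not a perfect square
...
y = 9305: x² = 149·9305² - 1 = 12900870724 = 113582² ✓
Check: 113582² - 149·9305² = 12900870724 - 12900870725 = -1 ✓

x = 113582, y = 9305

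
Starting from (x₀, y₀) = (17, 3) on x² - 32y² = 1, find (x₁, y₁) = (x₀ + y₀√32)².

Solutions to x² - Dy² = 1 are generated by powers of (x₀ + y₀√D).
The next solution satisfies x₁ + y₁√32 = (x₀ + y₀√32)², giving:
x₁ = x₀² + 32y₀² = 17² + 32·3² = 289 + 288 = 577
y₁ = 2x₀y₀ = 2·17·3 = 102

Verify: 577² - 32·102² = 332929 - 332928 = 1 ✓

x = 577, y = 102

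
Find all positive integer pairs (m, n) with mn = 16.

The positive divisors of 16 are: 1, 2, 4, 8, 16.
Each divisor d gives the pair (d, 16/d):
(1, 16), (2, 8), (4, 4), (8, 2), (16, 1)

(1, 16), (2, 8), (4, 4), (8, 2), (16, 1)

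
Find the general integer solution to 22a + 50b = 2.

Step 1: Compute gcd(22, 50) = 2.
Since 2 divides 2, solutions exist.

Step 2: Find a particular solution using extended Euclidean algorithm.
We get a₀ = -9, b₀ = 4.
Check: 22*-9 + 50*4 = 2 = 2 ✓

Step 3: Write the general solution.
a = -9 + (50/2)t = -9 + 25t
b = 4 - (22/2)t = 4 - 11t
for any integer t.

a = -9 + 25t, b = 4 - 11t for integer t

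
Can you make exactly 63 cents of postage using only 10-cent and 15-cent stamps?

We need non-negative x, y with 10x + 15y = 63.
gcd(10, 15) = 5, and 5 does not divide 63.
No integer solutions exist, so certainly no non-negative ones.

No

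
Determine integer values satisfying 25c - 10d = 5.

Step 1: Check solvability.
gcd(25, 10) = 5
Since 5 divides 5, solutions exist.

Step 2: Apply extended Euclidean algorithm to find gcd.
We find integers such that 25*x0 + 10*y0 = 5

Step 3: Scale the particular solution.
Multiply by 5/5 = 1:
c = 1, d = 2

Step 4: Verify.
25*(1) - 10*(2) = 5 = 5 ✓

c = 1, d = 2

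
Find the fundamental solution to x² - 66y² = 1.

We seek the smallest positive integers (x, y) with x² - 66y² = 1, i.e., x² = 66y² + 1.
Try successive y values:
y = 1: x² = 66·1² + 1 = 67, not a perfect square
y = 2: x² = 66·2² + 1 = 265, not a perfect square
y = 3: x² = 66·3² + 1 = 595, not a perfect square
... continuing the search (or via continued fractions) ...
y = 8: x² = 66·8² + 1 = 4225, x = 65 ✓

Verify: 65² - 66·8² = 4225 - 4224 = 1 ✓

x = 65, y = 8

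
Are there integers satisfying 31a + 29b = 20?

Step 1: Compute gcd(31, 29).
gcd(31, 29) = 1

Step 2: Check divisibility.
Does 1 divide 20? 20 = 1 x 20, so yes.

By the theorem on linear Diophantine equations, 31a + 29b = 20 has integer solutions if and only if gcd(31, 29) divides 20. Since 1 | 20, solutions exist.

Yes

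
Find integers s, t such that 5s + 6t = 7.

Step 1: Check solvability.
gcd(5, 6) = 1
Since 1 divides 7, solutions exist.

Step 2: Apply extended Euclidean algorithm to find gcd.
We find integers such that 5*x0 + 6*y0 = 1

Step 3: Scale the particular solution.
Multiply by 7/1 = 7:
s = -7, t = 7

Step 4: Verify.
5*(-7) + 6*(7) = 7 = 7 ✓

s = -7, t = 7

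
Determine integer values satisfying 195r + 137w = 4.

Step 1: Check solvability.
gcd(195, 137) = 1
Since 1 divides 4, solutions exist.

Step 2: Apply extended Euclidean algorithm to find gcd.
We find integers such that 195*x0 + 137*y0 = 1

Step 3: Scale the particular solution.
Multiply by 4/1 = 4:
r = 104, w = -148

Step 4: Verify.
195*(104) + 137*(-148) = 4 = 4 ✓

r = 104, w = -148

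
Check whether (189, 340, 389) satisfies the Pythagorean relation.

Compute a² + b²:
189² + 340² = 35721 + 115600 = 151321
Compute c²:
389² = 151321
Since 151321 = 151321, it is a Pythagorean triple.

Yes, it is a Pythagorean triple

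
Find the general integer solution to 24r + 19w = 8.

Step 1: Compute gcd(24, 19) = 1.
Since 1 divides 8, solutions exist.

Step 2: Find a particular solution using extended Euclidean algorithm.
We get r₀ = 32, w₀ = -40.
Check: 24*32 + 19*-40 = 8 = 8 ✓

Step 3: Write the general solution.
r = 32 + (19/1)t = 32 + 19t
w = -40 - (24/1)t = -40 - 24t
for any integer t.

r = 32 + 19t, w = -40 - 24t for integer t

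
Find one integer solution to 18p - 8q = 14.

Step 1: Check solvability.
gcd(18, 8) = 2
Since 2 divides 14, solutions exist.

Step 2: Apply extended Euclidean algorithm to find gcd.
We find integers such that 18*x0 + 8*y0 = 2

Step 3: Scale the particular solution.
Multiply by 14/2 = 7:
p = 7, q = 14

Step 4: Verify.
18*(7) - 8*(14) = 14 = 14 ✓

p = 7, q = 14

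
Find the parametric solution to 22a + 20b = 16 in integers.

Step 1: Compute gcd(22, 20) = 2.
Since 2 divides 16, solutions exist.

Step 2: Find a particular solution using extended Euclidean algorithm.
We get a₀ = 8, b₀ = -8.
Check: 22*8 + 20*-8 = 16 = 16 ✓

Step 3: Write the general solution.
a = 8 + (20/2)t = 8 + 10t
b = -8 - (22/2)t = -8 - 11t
for any integer t.

a = 8 + 10t, b = -8 - 11t for integer t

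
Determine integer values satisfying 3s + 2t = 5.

Step 1: Check solvability.
gcd(3, 2) = 1
Since 1 divides 5, solutions exist.

Step 2: Apply extended Euclidean algorithm to find gcd.
We find integers such that 3*x0 + 2*y0 = 1

Step 3: Scale the particular solution.
Multiply by 5/1 = 5:
s = 5, t = -5

Step 4: Verify.
3*(5) + 2*(-5) = 5 = 5 ✓

s = 5, t = -5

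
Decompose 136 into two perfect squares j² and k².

We need to find integers j, k > 0 such that j² + k² = 136.
Trying j = 6: k² = 136 - 6² = 136 - 36 = 100
k = 10
Check: 6² + 10² = 36 + 100 = 136 ✓

136 = 6² + 10²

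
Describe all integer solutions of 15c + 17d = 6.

Step 1: Compute gcd(15, 17) = 1.
Since 1 divides 6, solutions exist.

Step 2: Find a particular solution using extended Euclidean algorithm.
We get c₀ = 48, d₀ = -42.
Check: 15*48 + 17*-42 = 6 = 6 ✓

Step 3: Write the general solution.
c = 48 + (17/1)t = 48 + 17t
d = -42 - (15/1)t = -42 - 15t
for any integer t.

c = 48 + 17t, d = -42 - 15t for integer t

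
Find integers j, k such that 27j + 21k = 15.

Step 1: Check solvability.
gcd(27, 21) = 3
Since 3 divides 15, solutions exist.

Step 2: Apply extended Euclidean algorithm to find gcd.
We find integers such that 27*x0 + 21*y0 = 3

Step 3: Scale the particular solution.
Multiply by 15/3 = 5:
j = -15, k = 20

Step 4: Verify.
27*(-15) + 21*(20) = 15 = 15 ✓

j = -15, k = 20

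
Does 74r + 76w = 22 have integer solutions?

Step 1: Compute gcd(74, 76).
gcd(74, 76) = 2

Step 2: Check divisibility.
Does 2 divide 22? 22 = 2 x 11, so yes.

By the theorem on linear Diophantine equations, 74r + 76w = 22 has integer solutions if and only if gcd(74, 76) divides 22. Since 2 | 22, solutions exist.

Yes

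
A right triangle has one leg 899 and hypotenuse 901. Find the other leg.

b² = c² - a² = 811801 - 808201 = 3600
b = 60

60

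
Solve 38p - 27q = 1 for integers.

Step 1: Check solvability.
gcd(38, 27) = 1
Since 1 divides 1, solutions exist.

Step 2: Apply extended Euclidean algorithm to find gcd.
We find integers such that 38*x0 + 27*y0 = 1

Step 3: Scale the particular solution.
Multiply by 1/1 = 1:
p = 5, q = 7

Step 4: Verify.
38*(5) - 27*(7) = 1 = 1 ✓

p = 5, q = 7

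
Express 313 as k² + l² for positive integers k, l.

We need to find integers k, l > 0 such that k² + l² = 313.
Trying k = 12: l² = 313 - 12² = 313 - 144 = 169
l = 13
Check: 12² + 13² = 144 + 169 = 313 ✓

313 = 12² + 13²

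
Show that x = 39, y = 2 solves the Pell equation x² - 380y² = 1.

Compute x² = 39² = 1521
Compute 380y² = 380·2² = 380·4 = 1520
x² - 380y² = 1521 - 1520 = 1
Since this equals 1, (39, 2) is a solution.

Yes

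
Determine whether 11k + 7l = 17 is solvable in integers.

Step 1: Compute gcd(11, 7).
gcd(11, 7) = 1

Step 2: Check divisibility.
Does 1 divide 17? 17 = 1 x 17, so yes.

By the theorem on linear Diophantine equations, 11k + 7l = 17 has integer solutions if and only if gcd(11, 7) divides 17. Since 1 | 17, solutions exist.

Yes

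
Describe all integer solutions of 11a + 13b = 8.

Step 1: Compute gcd(11, 13) = 1.
Since 1 divides 8, solutions exist.

Step 2: Find a particular solution using extended Euclidean algorithm.
We get a₀ = 48, b₀ = -40.
Check: 11*48 + 13*-40 = 8 = 8 ✓

Step 3: Write the general solution.
a = 48 + (13/1)t = 48 + 13t
b = -40 - (11/1)t = -40 - 11t
for any integer t.

a = 48 + 13t, b = -40 - 11t for integer t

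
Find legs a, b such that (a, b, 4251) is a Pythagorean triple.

We need a² + b² = 4251² = 18071001.
Trying: 795² + 4176² = 632025 + 17438976 = 18071001 ✓

(795, 4176, 4251)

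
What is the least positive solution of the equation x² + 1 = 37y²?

We need x² = 37y² - 1. Try successive y:
y = 1: x² = 37·1² - 1 = 36 = 6² ✓
Check: 6² - 37·1² = 36 - 37 = -1 ✓

x = 6, y = 1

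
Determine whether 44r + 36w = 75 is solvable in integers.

Step 1: Compute gcd(44, 36).
gcd(44, 36) = 4

Step 2: Check divisibility.
Does 4 divide 75? 75 = 4 x 18 + 3, so no.

By the theorem on linear Diophantine equations, 44r + 36w = 75 has integer solutions if and only if gcd(44, 36) divides 75. Since 4 does not divide 75, no solutions exist.

No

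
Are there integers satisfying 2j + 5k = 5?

Step 1: Compute gcd(2, 5).
gcd(2, 5) = 1

Step 2: Check divisibility.
Does 1 divide 5? 5 = 1 x 5, so yes.

By the theorem on linear Diophantine equations, 2j + 5k = 5 has integer solutions if and only if gcd(2, 5) divides 5. Since 1 | 5, solutions exist.

Yes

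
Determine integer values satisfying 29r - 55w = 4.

Step 1: Check solvability.
gcd(29, 55) = 1
Since 1 divides 4, solutions exist.

Step 2: Apply extended Euclidean algorithm to find gcd.
We find integers such that 29*x0 + 55*y0 = 1

Step 3: Scale the particular solution.
Multiply by 4/1 = 4:
r = 76, w = 40

Step 4: Verify.
29*(76) - 55*(40) = 4 = 4 ✓

r = 76, w = 40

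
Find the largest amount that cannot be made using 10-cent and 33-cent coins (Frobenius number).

For two coprime denominations a and b, the Frobenius number (largest value not representable as a non-negative combination) is ab - a - b.
Here gcd(10, 33) = 1, so they are coprime.
F(10, 33) = 10·33 - 10 - 33 = 330 - 43 = 287

287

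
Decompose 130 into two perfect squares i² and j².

We need to find integers i, j > 0 such that i² + j² = 130.
Trying i = 3: j² = 130 - 3² = 130 - 9 = 121
j = 11
Check: 3² + 11² = 9 + 121 = 130 ✓

130 = 3² + 11²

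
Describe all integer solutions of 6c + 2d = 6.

Step 1: Compute gcd(6, 2) = 2.
Since 2 divides 6, solutions exist.

Step 2: Find a particular solution using extended Euclidean algorithm.
We get c₀ = 0, d₀ = 3.
Check: 6*0 + 2*3 = 6 = 6 ✓

Step 3: Write the general solution.
c = 0 + (2/2)t = 0 + 1t
d = 3 - (6/2)t = 3 - 3t
for any integer t.

c = 0 + 1t, d = 3 - 3t for integer t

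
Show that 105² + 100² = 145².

Compute a² + b²:
105² + 100² = 11025 + 10000 = 21025
Compute c²:
145² = 21025
Since 21025 = 21025, it is a Pythagorean triple.

Yes, it is a Pythagorean triple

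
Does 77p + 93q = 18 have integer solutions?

Step 1: Compute gcd(77, 93).
gcd(77, 93) = 1

Step 2: Check divisibility.
Does 1 divide 18? 18 = 1 x 18, so yes.

By the theorem on linear Diophantine equations, 77p + 93q = 18 has integer solutions if and only if gcd(77, 93) divides 18. Since 1 | 18, solutions exist.

Yes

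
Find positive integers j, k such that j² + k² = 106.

Search for j with 106 - j² a perfect square.
j = 5: 106 - 5² = 106 - 25 = 81 = 9² ✓
So j = 5, k = 9.

j = 5, k = 9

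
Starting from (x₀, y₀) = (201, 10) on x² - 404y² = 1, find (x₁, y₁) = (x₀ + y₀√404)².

Solutions to x² - Dy² = 1 are generated by powers of (x₀ + y₀√D).
The next solution satisfies x₁ + y₁√404 = (x₀ + y₀√404)², giving:
x₁ = x₀² + 404y₀² = 201² + 404·10² = 40401 + 40400 = 80801
y₁ = 2x₀y₀ = 2·201·10 = 4020

Verify: 80801² - 404·4020² = 6528801601 - 6528801600 = 1 ✓

x = 80801, y = 4020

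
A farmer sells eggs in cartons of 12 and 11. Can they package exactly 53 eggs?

We need non-negative a, b with 12a + 11b = 53.
gcd(12, 11) = 1 divides 53, but no a in [0, 4] gives non-negative b.

No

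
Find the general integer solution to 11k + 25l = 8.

Step 1: Compute gcd(11, 25) = 1.
Since 1 divides 8, solutions exist.

Step 2: Find a particular solution using extended Euclidean algorithm.
We get k₀ = -72, l₀ = 32.
Check: 11*-72 + 25*32 = 8 = 8 ✓

Step 3: Write the general solution.
k = -72 + (25/1)t = -72 + 25t
l = 32 - (11/1)t = 32 - 11t
for any integer t.

k = -72 + 25t, l = 32 - 11t for integer t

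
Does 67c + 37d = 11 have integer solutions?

Step 1: Compute gcd(67, 37).
gcd(67, 37) = 1

Step 2: Check divisibility.
Does 1 divide 11? 11 = 1 x 11, so yes.

By the theorem on linear Diophantine equations, 67c + 37d = 11 has integer solutions if and only if gcd(67, 37) divides 11. Since 1 | 11, solutions exist.

Yes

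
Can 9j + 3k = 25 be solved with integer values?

Step 1: Compute gcd(9, 3).
gcd(9, 3) = 3

Step 2: Check divisibility.
Does 3 divide 25? 25 = 3 x 8 + 1, so no.

By the theorem on linear Diophantine equations, 9j + 3k = 25 has integer solutions if and only if gcd(9, 3) divides 25. Since 3 does not divide 25, no solutions exist.

No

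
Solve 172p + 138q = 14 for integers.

Step 1: Check solvability.
gcd(172, 138) = 2
Since 2 divides 14, solutions exist.

Step 2: Apply extended Euclidean algorithm to find gcd.
We find integers such that 172*x0 + 138*y0 = 2

Step 3: Scale the particular solution.
Multiply by 14/2 = 7:
p = -28, q = 35

Step 4: Verify.
172*(-28) + 138*(35) = 14 = 14 ✓

p = -28, q = 35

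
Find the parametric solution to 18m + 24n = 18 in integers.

Step 1: Compute gcd(18, 24) = 6.
Since 6 divides 18, solutions exist.

Step 2: Find a particular solution using extended Euclidean algorithm.
We get m₀ = -3, n₀ = 3.
Check: 18*-3 + 24*3 = 18 = 18 ✓

Step 3: Write the general solution.
m = -3 + (24/6)t = -3 + 4t
n = 3 - (18/6)t = 3 - 3t
for any integer t.

m = -3 + 4t, n = 3 - 3t for integer t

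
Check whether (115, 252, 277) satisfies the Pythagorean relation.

Compute a² + b²:
115² + 252² = 13225 + 63504 = 76729
Compute c²:
277² = 76729
Since 76729 = 76729, it is a Pythagorean triple.

Yes, it is a Pythagorean triple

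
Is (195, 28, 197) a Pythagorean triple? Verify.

Compute a² + b² = 195² + 28² = 38025 + 784 = 38809
Compute c² = 197² = 38809
Since 38809 = 38809, confirmed.

Yes, it is a Pythagorean triple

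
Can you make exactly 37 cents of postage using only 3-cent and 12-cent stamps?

We need non-negative x, y with 3x + 12y = 37.
gcd(3, 12) = 3, and 3 does not divide 37.
No integer solutions exist, so certainly no non-negative ones.

No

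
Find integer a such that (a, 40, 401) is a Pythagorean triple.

a² = c² - b² = 401² - 40² = 160801 - 1600 = 159201
a = sqrt(159201) = 399

399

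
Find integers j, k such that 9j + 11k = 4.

Step 1: Check solvability.
gcd(9, 11) = 1
Since 1 divides 4, solutions exist.

Step 2: Apply extended Euclidean algorithm to find gcd.
We find integers such that 9*x0 + 11*y0 = 1

Step 3: Scale the particular solution.
Multiply by 4/1 = 4:
j = 20, k = -16

Step 4: Verify.
9*(20) + 11*(-16) = 4 = 4 ✓

j = 20, k = -16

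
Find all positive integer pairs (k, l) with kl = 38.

The positive divisors of 38 are: 1, 2, 19, 38.
Each divisor d gives the pair (d, 38/d):
(1, 38), (2, 19), (19, 2), (38, 1)

(1, 38), (2, 19), (19, 2), (38, 1)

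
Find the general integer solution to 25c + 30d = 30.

Step 1: Compute gcd(25, 30) = 5.
Since 5 divides 30, solutions exist.

Step 2: Find a particular solution using extended Euclidean algorithm.
We get c₀ = -6, d₀ = 6.
Check: 25*-6 + 30*6 = 30 = 30 ✓

Step 3: Write the general solution.
c = -6 + (30/5)t = -6 + 6t
d = 6 - (25/5)t = 6 - 5t
for any integer t.

c = -6 + 6t, d = 6 - 5t for integer t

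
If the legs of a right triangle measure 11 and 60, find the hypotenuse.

c² = a² + b² = 11² + 60² = 121 + 3600 = 3721
c = 61

61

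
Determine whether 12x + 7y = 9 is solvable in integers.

Step 1: Compute gcd(12, 7).
gcd(12, 7) = 1

Step 2: Check divisibility.
Does 1 divide 9? 9 = 1 x 9, so yes.

By the theorem on linear Diophantine equations, 12x + 7y = 9 has integer solutions if and only if gcd(12, 7) divides 9. Since 1 | 9, solutions exist.

Yes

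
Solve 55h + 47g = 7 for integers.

Step 1: Check solvability.
gcd(55, 47) = 1
Since 1 divides 7, solutions exist.

Step 2: Apply extended Euclidean algorithm to find gcd.
We find integers such that 55*x0 + 47*y0 = 1

Step 3: Scale the particular solution.
Multiply by 7/1 = 7:
h = 42, g = -49

Step 4: Verify.
55*(42) + 47*(-49) = 7 = 7 ✓

h = 42, g = -49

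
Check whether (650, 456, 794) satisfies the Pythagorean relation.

Compute a² + b²:
650² + 456² = 422500 + 207936 = 630436
Compute c²:
794² = 630436
Since 630436 = 630436, it is a Pythagorean triple.

Yes, it is a Pythagorean triple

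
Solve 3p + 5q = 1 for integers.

Step 1: Check solvability.
gcd(3, 5) = 1
Since 1 divides 1, solutions exist.

Step 2: Apply extended Euclidean algorithm to find gcd.
We find integers such that 3*x0 + 5*y0 = 1

Step 3: Scale the particular solution.
Multiply by 1/1 = 1:
p = 2, q = -1

Step 4: Verify.
3*(2) + 5*(-1) = 1 = 1 ✓

p = 2, q = -1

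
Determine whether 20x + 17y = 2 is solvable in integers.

Step 1: Compute gcd(20, 17).
gcd(20, 17) = 1

Step 2: Check divisibility.
Does 1 divide 2? 2 = 1 x 2, so yes.

By the theorem on linear Diophantine equations, 20x + 17y = 2 has integer solutions if and only if gcd(20, 17) divides 2. Since 1 | 2, solutions exist.

Yes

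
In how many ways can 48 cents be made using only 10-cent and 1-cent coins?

We need non-negative integers (x, y) with 10x + 1y = 48.
For each x from 0 to 4, check if (48 - 10x) is a non-negative multiple of 1.
Solutions (x, y): (0,48), (1,38), (2,28), (3,18), ...
Count: 5

5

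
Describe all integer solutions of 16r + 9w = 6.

Step 1: Compute gcd(16, 9) = 1.
Since 1 divides 6, solutions exist.

Step 2: Find a particular solution using extended Euclidean algorithm.
We get r₀ = 24, w₀ = -42.
Check: 16*24 + 9*-42 = 6 = 6 ✓

Step 3: Write the general solution.
r = 24 + (9/1)t = 24 + 9t
w = -42 - (16/1)t = -42 - 16t
for any integer t.

r = 24 + 9t, w = -42 - 16t for integer t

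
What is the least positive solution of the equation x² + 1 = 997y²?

We need x² = 997y² - 1. Try successive y:
y = 1: x² = 997·1² - 1 = 996, not a perfect square
y = 2: x² = 997·2² - 1 = 3987, not a perfect square
y = 3: x² = 997·3² - 1 = 8972, not a perfect square
...
y = 2689: x² = 997·2689² - 1 = 7209028836 = 84906² ✓
Check: 84906² - 997·2689² = 7209028836 - 7209028837 = -1 ✓

x = 84906, y = 2689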